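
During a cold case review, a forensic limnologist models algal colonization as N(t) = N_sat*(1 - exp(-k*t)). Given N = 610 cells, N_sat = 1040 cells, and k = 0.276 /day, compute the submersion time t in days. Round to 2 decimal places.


PMSI from diatom colonization curve:
N / N_sat = 610 / 1040 = 0.586538
1 - N/N_sat = 0.413462
ln(1 - N/N_sat) = -0.88319
t = -ln(1 - N/N_sat) / k = -(-0.88319) / 0.276 = 3.20 days

3.20


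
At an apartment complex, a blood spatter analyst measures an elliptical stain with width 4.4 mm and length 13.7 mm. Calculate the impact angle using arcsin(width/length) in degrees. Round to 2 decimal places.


Blood spatter impact angle calculation:
width / length = 4.4 / 13.7 = 0.321168
angle = arcsin(0.321168)
angle = 18.73 degrees

18.73


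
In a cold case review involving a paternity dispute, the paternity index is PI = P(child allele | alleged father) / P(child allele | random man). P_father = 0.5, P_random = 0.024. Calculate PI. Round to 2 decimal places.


Paternity Index calculation:
PI = P(allele|father) / P(allele|random)
PI = 0.5 / 0.024
PI = 20.83

20.83


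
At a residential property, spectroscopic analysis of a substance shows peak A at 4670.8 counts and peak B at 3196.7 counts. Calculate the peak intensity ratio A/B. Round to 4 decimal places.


Spectral peak ratio:
Peak A = 4670.8 counts
Peak B = 3196.7 counts
Ratio = 4670.8 / 3196.7 = 1.4611

1.4611


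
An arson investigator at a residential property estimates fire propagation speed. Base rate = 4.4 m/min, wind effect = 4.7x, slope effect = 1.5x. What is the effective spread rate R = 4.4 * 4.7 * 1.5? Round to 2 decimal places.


Fire spread rate calculation:
R = R0 * wind_factor * slope_factor
= 4.4 * 4.7 * 1.5
= 20.68 * 1.5
= 31.02 m/min

31.02


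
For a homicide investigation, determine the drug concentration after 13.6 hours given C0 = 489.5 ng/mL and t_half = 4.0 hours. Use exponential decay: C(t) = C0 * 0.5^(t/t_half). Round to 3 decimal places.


Drug concentration decay:
Number of half-lives = t / t_half = 13.6 / 4.0 = 3.4
Decay factor = 0.5^3.4 = 0.09473229
C(t) = 489.5 * 0.09473229 = 46.371 ng/mL

46.371


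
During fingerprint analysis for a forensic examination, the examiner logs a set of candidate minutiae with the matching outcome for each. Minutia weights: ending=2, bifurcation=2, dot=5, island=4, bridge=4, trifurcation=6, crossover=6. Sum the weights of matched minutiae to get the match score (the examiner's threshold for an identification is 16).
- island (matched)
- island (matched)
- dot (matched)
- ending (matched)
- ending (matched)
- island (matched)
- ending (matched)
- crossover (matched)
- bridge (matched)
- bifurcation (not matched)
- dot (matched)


Weighted minutiae match score:
  island: matched, +4 (running total 4)
  island: matched, +4 (running total 8)
  dot: matched, +5 (running total 13)
  ending: matched, +2 (running total 15)
  ending: matched, +2 (running total 17)
  island: matched, +4 (running total 21)
  ending: matched, +2 (running total 23)
  crossover: matched, +6 (running total 29)
  bridge: matched, +4 (running total 33)
  bifurcation: not matched, +0
  dot: matched, +5 (running total 38)
Total score = 38
Threshold = 16; verdict = identification

38


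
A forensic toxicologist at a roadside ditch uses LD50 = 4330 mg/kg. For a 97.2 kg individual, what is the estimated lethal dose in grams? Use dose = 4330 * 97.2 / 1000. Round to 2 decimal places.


Lethal dose calculation:
Lethal dose = LD50 * body_weight / 1000
= 4330 * 97.2 / 1000
= 420876 / 1000
= 420.88 g

420.88


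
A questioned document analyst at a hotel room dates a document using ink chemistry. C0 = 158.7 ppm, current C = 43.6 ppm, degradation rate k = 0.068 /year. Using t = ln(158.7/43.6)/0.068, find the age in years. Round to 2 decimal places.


Document age estimation:
C0/C = 158.7 / 43.6 = 3.639908
ln(C0/C) = 1.291958
t = 1.291958 / 0.068 = 19.00 years

19.00


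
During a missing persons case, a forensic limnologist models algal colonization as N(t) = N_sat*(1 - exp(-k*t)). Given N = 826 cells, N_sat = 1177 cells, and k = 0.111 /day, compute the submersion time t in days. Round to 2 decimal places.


PMSI from diatom colonization curve:
N / N_sat = 826 / 1177 = 0.701784
1 - N/N_sat = 0.298216
ln(1 - N/N_sat) = -1.209937
t = -ln(1 - N/N_sat) / k = -(-1.209937) / 0.111 = 10.90 days

10.90


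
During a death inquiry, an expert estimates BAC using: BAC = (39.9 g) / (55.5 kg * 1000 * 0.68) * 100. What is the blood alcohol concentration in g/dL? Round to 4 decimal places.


Applying the Widmark formula:
BAC = (dose_g / (body_wt * 1000 * r)) * 100
Denominator = 55.5 * 1000 * 0.68 = 37740
BAC = (39.9 / 37740) * 100
BAC = 0.1057 g/dL

0.1057


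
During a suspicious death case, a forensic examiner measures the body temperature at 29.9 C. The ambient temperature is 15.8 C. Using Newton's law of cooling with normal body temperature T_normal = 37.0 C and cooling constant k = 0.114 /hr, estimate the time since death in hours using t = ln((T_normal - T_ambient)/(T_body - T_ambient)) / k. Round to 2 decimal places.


Using Newton's law of cooling:
t = ln((T_normal - T_ambient) / (T_body - T_ambient)) / k
T_normal - T_ambient = 21.2
T_body - T_ambient = 14.1
Ratio = 1.503546
ln(ratio) = 0.407826
t = 0.407826 / 0.114 = 3.58 hours

3.58


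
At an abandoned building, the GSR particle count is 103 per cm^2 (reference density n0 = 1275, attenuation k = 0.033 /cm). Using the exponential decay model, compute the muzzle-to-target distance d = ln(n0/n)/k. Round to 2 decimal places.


GSR distance calculation:
n0/n = 1275 / 103 = 12.378641
ln(n0/n) = 2.515972
d = 2.515972 / 0.033 = 76.24 cm

76.24


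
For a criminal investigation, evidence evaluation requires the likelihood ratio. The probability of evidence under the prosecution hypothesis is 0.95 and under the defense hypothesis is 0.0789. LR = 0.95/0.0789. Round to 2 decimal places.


Likelihood ratio calculation:
LR = P(E|Hp) / P(E|Hd)
LR = 0.95 / 0.0789
LR = 12.04

12.04


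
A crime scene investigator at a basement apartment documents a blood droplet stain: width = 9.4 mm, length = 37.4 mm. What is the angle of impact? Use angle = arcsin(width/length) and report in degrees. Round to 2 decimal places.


Blood spatter impact angle calculation:
width / length = 9.4 / 37.4 = 0.251337
angle = arcsin(0.251337)
angle = 14.56 degrees

14.56


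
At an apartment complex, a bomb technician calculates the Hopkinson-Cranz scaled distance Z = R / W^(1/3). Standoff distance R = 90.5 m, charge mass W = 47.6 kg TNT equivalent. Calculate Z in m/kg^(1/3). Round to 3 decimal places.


Scaled distance calculation:
W^(1/3) = 47.6^(1/3) = 3.624118
Z = R / W^(1/3) = 90.5 / 3.624118
Z = 24.972 m/kg^(1/3)

24.972


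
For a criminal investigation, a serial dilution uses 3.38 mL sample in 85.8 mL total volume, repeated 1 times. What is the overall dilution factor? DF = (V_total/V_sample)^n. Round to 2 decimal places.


Dilution factor calculation:
Single dilution = V_total / V_sample = 85.8 / 3.38 ≈ 25.384615
Number of dilutions = 1
Total DF = (85.8 / 3.38)^1 (full precision, rounded at the end) = 25.38

25.38


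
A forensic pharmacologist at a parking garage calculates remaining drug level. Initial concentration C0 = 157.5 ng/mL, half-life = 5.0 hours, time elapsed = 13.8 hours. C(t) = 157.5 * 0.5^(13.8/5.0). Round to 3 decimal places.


Drug concentration decay:
Number of half-lives = t / t_half = 13.8 / 5.0 = 2.76
Decay factor = 0.5^2.76 = 0.14762408
C(t) = 157.5 * 0.14762408 = 23.251 ng/mL

23.251


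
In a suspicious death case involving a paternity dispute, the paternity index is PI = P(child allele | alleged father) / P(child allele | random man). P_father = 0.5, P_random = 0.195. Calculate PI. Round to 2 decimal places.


Paternity Index calculation:
PI = P(allele|father) / P(allele|random)
PI = 0.5 / 0.195
PI = 2.56

2.56


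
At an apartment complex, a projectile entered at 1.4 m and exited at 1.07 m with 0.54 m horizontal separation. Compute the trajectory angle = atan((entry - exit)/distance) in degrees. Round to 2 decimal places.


Bullet trajectory angle:
Height difference = 1.4 - 1.07 = 0.33 m
angle = atan(0.33 / 0.54)
angle = atan(0.611111)
angle = 31.43 degrees

31.43


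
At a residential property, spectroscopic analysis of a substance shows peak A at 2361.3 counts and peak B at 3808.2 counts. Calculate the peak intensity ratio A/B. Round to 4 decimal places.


Spectral peak ratio:
Peak A = 2361.3 counts
Peak B = 3808.2 counts
Ratio = 2361.3 / 3808.2 = 0.6201

0.6201


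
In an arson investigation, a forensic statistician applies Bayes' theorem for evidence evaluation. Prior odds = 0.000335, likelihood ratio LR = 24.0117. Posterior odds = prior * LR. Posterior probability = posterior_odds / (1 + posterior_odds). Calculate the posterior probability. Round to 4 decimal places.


Bayesian evidence evaluation:
Posterior odds = prior_odds * LR = 0.000335 * 24.0117 = 0.008043919
Posterior probability = posterior_odds / (1 + posterior_odds)
= 0.008043919 / (1 + 0.008043919)
= 0.008043919 / 1.008043919
= 0.0080

0.0080


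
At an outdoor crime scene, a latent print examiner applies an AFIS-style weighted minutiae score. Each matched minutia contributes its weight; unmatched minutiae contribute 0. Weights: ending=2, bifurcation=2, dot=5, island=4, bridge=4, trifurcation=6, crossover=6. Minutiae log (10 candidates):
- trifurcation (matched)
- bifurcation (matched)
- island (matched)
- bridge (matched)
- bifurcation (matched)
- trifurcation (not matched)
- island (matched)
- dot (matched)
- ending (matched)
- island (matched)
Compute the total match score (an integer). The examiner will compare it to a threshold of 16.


Weighted minutiae match score:
  trifurcation: matched, +6 (running total 6)
  bifurcation: matched, +2 (running total 8)
  island: matched, +4 (running total 12)
  bridge: matched, +4 (running total 16)
  bifurcation: matched, +2 (running total 18)
  trifurcation: not matched, +0
  island: matched, +4 (running total 22)
  dot: matched, +5 (running total 27)
  ending: matched, +2 (running total 29)
  island: matched, +4 (running total 33)
Total score = 33
Threshold = 16; verdict = identification

33


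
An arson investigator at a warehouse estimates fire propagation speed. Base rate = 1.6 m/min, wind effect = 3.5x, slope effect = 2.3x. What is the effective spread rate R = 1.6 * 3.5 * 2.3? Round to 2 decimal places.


Fire spread rate calculation:
R = R0 * wind_factor * slope_factor
= 1.6 * 3.5 * 2.3
= 5.6 * 2.3
= 12.88 m/min

12.88


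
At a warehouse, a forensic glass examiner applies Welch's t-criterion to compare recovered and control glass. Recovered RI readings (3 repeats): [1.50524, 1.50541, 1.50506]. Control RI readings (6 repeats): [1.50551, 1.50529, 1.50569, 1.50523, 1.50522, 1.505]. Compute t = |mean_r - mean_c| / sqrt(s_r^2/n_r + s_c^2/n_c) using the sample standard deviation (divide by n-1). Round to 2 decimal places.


Welch's t-criterion for glass RI comparison:
Recovered mean = sum / n_r = 4.51571 / 3 = 1.5052367
Control mean = sum / n_c = 9.03194 / 6 = 1.5053233
Recovered sample variance s_r^2 = 3.06333e-08
Control sample variance s_c^2 = 5.88667e-08
Welch SE (unpooled) = sqrt(s_r^2/n_r + s_c^2/n_c) = sqrt(1.02111e-08 + 9.81111e-09) = sqrt(2.00222e-08) = 0.0001415
|mean_r - mean_c| = 8.66667e-05
t = 8.66667e-05 / 0.0001415 = 0.61

0.61


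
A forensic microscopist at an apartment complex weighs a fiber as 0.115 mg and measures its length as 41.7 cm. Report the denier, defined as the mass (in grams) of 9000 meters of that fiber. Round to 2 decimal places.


Denier calculation:
Mass in grams = 0.115 mg / 1000 = 0.000115 g
Length in meters = 41.7 cm / 100 = 0.417 m
Linear density = mass / length = 0.000115 / 0.417 = 0.00027578 g/m
Denier = (g/m) * 9000 = 0.00027578 * 9000 = 2.48

2.48


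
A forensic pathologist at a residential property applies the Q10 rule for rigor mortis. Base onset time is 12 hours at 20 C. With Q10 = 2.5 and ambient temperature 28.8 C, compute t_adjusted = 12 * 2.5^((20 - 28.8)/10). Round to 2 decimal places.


Rigor mortis time adjustment:
Exponent = (T_ref - T_actual) / 10 = (20 - 28.8) / 10 = -0.88
Q10 factor = 2.5^-0.88 = 0.44649
t_adjusted = 12 * 0.44649 = 5.36 hours

5.36


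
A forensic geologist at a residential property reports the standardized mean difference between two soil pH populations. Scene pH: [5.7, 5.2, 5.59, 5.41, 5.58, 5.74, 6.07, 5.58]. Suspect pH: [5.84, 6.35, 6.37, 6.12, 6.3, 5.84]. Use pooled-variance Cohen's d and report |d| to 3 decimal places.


Pooled-variance Cohen's d for soil pH comparison:
Scene mean = 44.87 / 8 = 5.60875
Suspect mean = 36.82 / 6 = 6.136667
Scene sample variance s_s^2 = 0.063841
Suspect sample variance s_c^2 = 0.060587
Pooled variance = ((n_s-1)*s_s^2 + (n_c-1)*s_c^2) / (n_s + n_c - 2) = 0.062485
Pooled SD = sqrt(0.062485) = 0.24997
Mean difference = -0.527917
|d| = |-0.527917| / 0.24997 = 2.112

2.112


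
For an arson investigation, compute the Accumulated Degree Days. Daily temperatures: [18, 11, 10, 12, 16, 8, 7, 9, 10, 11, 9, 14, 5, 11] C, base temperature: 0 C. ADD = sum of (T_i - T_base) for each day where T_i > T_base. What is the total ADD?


Computing ADD day by day:
Day 1: max(0, 18 - 0) = 18
Day 2: max(0, 11 - 0) = 11
Day 3: max(0, 10 - 0) = 10
Day 4: max(0, 12 - 0) = 12
Day 5: max(0, 16 - 0) = 16
Day 6: max(0, 8 - 0) = 8
Day 7: max(0, 7 - 0) = 7
Day 8: max(0, 9 - 0) = 9
Day 9: max(0, 10 - 0) = 10
Day 10: max(0, 11 - 0) = 11
Day 11: max(0, 9 - 0) = 9
Day 12: max(0, 14 - 0) = 14
Day 13: max(0, 5 - 0) = 5
Day 14: max(0, 11 - 0) = 11
Total ADD = 151

151


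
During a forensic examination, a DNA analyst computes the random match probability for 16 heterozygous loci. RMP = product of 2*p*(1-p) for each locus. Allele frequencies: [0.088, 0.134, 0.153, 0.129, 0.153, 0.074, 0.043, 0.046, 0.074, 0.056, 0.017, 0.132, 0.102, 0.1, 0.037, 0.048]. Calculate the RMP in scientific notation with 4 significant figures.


Computing RMP for 16 loci:
Locus 1: 2 * 0.088 * 0.912 = 0.160512
Locus 2: 2 * 0.134 * 0.866 = 0.232088
Locus 3: 2 * 0.153 * 0.847 = 0.259182
Locus 4: 2 * 0.129 * 0.871 = 0.224718
Locus 5: 2 * 0.153 * 0.847 = 0.259182
Locus 6: 2 * 0.074 * 0.926 = 0.137048
Locus 7: 2 * 0.043 * 0.957 = 0.082302
Locus 8: 2 * 0.046 * 0.954 = 0.087768
Locus 9: 2 * 0.074 * 0.926 = 0.137048
Locus 10: 2 * 0.056 * 0.944 = 0.105728
Locus 11: 2 * 0.017 * 0.983 = 0.033422
Locus 12: 2 * 0.132 * 0.868 = 0.229152
Locus 13: 2 * 0.102 * 0.898 = 0.183192
Locus 14: 2 * 0.1 * 0.9 = 0.18
Locus 15: 2 * 0.037 * 0.963 = 0.071262
Locus 16: 2 * 0.048 * 0.952 = 0.091392
RMP = 1.327e-14

1.327e-14


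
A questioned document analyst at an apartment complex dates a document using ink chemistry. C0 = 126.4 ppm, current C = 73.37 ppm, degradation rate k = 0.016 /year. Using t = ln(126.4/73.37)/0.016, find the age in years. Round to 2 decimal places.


Document age estimation:
C0/C = 126.4 / 73.37 = 1.722775
ln(C0/C) = 0.543936
t = 0.543936 / 0.016 = 34.00 years

34.00


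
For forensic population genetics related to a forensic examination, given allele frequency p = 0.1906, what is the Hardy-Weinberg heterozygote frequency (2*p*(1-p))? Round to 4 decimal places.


Hardy-Weinberg heterozygote frequency:
q = 1 - p = 1 - 0.1906 = 0.8094
2pq = 2 * 0.1906 * 0.8094 = 0.3085

0.3085


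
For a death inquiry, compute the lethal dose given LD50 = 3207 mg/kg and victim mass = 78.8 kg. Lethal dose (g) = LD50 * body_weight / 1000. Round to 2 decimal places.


Lethal dose calculation:
Lethal dose = LD50 * body_weight / 1000
= 3207 * 78.8 / 1000
= 252711.6 / 1000
= 252.71 g

252.71


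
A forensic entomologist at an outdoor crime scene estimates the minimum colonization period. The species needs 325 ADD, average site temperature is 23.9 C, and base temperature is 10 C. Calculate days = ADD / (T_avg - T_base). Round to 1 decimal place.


Insect development time:
Effective temperature = avg_temp - T_base = 23.9 - 10 = 13.9 C
Days = ADD / effective_temp = 325 / 13.9 = 23.4 days

23.4


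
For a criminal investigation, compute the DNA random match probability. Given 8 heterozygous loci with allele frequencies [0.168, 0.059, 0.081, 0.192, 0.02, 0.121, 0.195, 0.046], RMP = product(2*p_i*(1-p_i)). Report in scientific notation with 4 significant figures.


Computing RMP for 8 loci:
Locus 1: 2 * 0.168 * 0.832 = 0.279552
Locus 2: 2 * 0.059 * 0.941 = 0.111038
Locus 3: 2 * 0.081 * 0.919 = 0.148878
Locus 4: 2 * 0.192 * 0.808 = 0.310272
Locus 5: 2 * 0.02 * 0.98 = 0.0392
Locus 6: 2 * 0.121 * 0.879 = 0.212718
Locus 7: 2 * 0.195 * 0.805 = 0.31395
Locus 8: 2 * 0.046 * 0.954 = 0.087768
RMP = 3.295e-07

3.295e-07


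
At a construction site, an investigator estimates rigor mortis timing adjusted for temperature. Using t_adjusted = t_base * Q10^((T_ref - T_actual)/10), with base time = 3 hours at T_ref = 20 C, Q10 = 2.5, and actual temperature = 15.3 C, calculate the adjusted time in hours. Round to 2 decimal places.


Rigor mortis time adjustment:
Exponent = (T_ref - T_actual) / 10 = (20 - 15.3) / 10 = 0.47
Q10 factor = 2.5^0.47 = 1.53827
t_adjusted = 3 * 1.53827 = 4.61 hours

4.61


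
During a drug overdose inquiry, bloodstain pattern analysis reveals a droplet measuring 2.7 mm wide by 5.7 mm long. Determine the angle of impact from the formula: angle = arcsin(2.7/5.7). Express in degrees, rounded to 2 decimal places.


Blood spatter impact angle calculation:
width / length = 2.7 / 5.7 = 0.473684
angle = arcsin(0.473684)
angle = 28.27 degrees

28.27


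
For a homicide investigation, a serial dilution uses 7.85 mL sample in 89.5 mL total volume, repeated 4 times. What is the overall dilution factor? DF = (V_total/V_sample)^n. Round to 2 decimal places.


Dilution factor calculation:
Single dilution = V_total / V_sample = 89.5 / 7.85 ≈ 11.401274
Number of dilutions = 4
Total DF = (89.5 / 7.85)^4 (full precision, rounded at the end) = 16897.15

16897.15


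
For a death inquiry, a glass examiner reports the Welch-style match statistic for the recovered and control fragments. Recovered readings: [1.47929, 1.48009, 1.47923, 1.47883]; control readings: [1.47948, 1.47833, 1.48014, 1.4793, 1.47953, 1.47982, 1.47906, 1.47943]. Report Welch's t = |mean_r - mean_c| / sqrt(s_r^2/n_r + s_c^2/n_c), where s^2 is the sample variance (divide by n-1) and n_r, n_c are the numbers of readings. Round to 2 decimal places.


Welch's t-criterion for glass RI comparison:
Recovered mean = sum / n_r = 5.91744 / 4 = 1.47936
Control mean = sum / n_c = 11.83509 / 8 = 1.4793862
Recovered sample variance s_r^2 = 2.78533e-07
Control sample variance s_c^2 = 2.8817e-07
Welch SE (unpooled) = sqrt(s_r^2/n_r + s_c^2/n_c) = sqrt(6.96333e-08 + 3.60212e-08) = sqrt(1.05655e-07) = 0.000325046
|mean_r - mean_c| = 2.625e-05
t = 2.625e-05 / 0.000325046 = 0.08

0.08


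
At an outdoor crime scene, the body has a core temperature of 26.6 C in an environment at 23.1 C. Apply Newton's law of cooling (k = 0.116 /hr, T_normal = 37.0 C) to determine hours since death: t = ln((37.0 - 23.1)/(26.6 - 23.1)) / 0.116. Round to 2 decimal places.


Using Newton's law of cooling:
t = ln((T_normal - T_ambient) / (T_body - T_ambient)) / k
T_normal - T_ambient = 13.9
T_body - T_ambient = 3.5
Ratio = 3.971429
ln(ratio) = 1.379126
t = 1.379126 / 0.116 = 11.89 hours

11.89


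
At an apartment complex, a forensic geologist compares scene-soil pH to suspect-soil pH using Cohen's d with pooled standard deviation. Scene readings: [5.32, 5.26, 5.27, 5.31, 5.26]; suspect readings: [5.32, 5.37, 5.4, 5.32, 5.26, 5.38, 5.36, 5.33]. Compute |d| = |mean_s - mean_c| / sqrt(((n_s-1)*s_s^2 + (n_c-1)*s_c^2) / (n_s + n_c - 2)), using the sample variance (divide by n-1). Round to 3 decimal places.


Pooled-variance Cohen's d for soil pH comparison:
Scene mean = 26.42 / 5 = 5.284
Suspect mean = 42.74 / 8 = 5.3425
Scene sample variance s_s^2 = 0.00083
Suspect sample variance s_c^2 = 0.001964
Pooled variance = ((n_s-1)*s_s^2 + (n_c-1)*s_c^2) / (n_s + n_c - 2) = 0.001552
Pooled SD = sqrt(0.001552) = 0.039395
Mean difference = -0.0585
|d| = |-0.0585| / 0.039395 = 1.485

1.485


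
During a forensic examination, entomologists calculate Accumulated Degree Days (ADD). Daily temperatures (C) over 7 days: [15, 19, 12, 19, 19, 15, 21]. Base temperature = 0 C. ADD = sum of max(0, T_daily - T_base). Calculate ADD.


Computing ADD day by day:
Day 1: max(0, 15 - 0) = 15
Day 2: max(0, 19 - 0) = 19
Day 3: max(0, 12 - 0) = 12
Day 4: max(0, 19 - 0) = 19
Day 5: max(0, 19 - 0) = 19
Day 6: max(0, 15 - 0) = 15
Day 7: max(0, 21 - 0) = 21
Total ADD = 120

120


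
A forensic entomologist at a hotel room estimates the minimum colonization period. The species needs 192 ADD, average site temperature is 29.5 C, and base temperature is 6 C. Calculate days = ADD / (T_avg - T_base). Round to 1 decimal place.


Insect development time:
Effective temperature = avg_temp - T_base = 29.5 - 6 = 23.5 C
Days = ADD / effective_temp = 192 / 23.5 = 8.2 days

8.2


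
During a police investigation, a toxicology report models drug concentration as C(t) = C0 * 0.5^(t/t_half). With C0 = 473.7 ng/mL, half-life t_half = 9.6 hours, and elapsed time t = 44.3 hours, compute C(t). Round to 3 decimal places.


Drug concentration decay:
Number of half-lives = t / t_half = 44.3 / 9.6 = 4.614583
Decay factor = 0.5^4.614583 = 0.04081992
C(t) = 473.7 * 0.04081992 = 19.336 ng/mL

19.336


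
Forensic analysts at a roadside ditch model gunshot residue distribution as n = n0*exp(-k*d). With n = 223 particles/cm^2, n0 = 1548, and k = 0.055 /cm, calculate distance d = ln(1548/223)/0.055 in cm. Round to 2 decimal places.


GSR distance calculation:
n0/n = 1548 / 223 = 6.941704
ln(n0/n) = 1.937547
d = 1.937547 / 0.055 = 35.23 cm

35.23


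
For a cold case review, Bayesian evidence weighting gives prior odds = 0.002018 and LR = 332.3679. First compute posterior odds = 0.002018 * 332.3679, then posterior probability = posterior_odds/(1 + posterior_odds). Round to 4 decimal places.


Bayesian evidence evaluation:
Posterior odds = prior_odds * LR = 0.002018 * 332.3679 = 0.6707184
Posterior probability = posterior_odds / (1 + posterior_odds)
= 0.6707184 / (1 + 0.6707184)
= 0.6707184 / 1.6707184
= 0.4015

0.4015


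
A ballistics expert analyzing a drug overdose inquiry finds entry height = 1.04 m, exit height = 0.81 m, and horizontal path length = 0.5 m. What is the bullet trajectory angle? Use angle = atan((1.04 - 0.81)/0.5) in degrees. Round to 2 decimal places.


Bullet trajectory angle:
Height difference = 1.04 - 0.81 = 0.23 m
angle = atan(0.23 / 0.5)
angle = atan(0.46)
angle = 24.70 degrees

24.70


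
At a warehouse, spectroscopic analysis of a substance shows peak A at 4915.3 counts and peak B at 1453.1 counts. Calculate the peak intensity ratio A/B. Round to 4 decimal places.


Spectral peak ratio:
Peak A = 4915.3 counts
Peak B = 1453.1 counts
Ratio = 4915.3 / 1453.1 = 3.3826

3.3826


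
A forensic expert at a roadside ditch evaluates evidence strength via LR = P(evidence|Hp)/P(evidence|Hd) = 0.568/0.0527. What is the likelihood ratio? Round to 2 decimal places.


Likelihood ratio calculation:
LR = P(E|Hp) / P(E|Hd)
LR = 0.568 / 0.0527
LR = 10.78

10.78


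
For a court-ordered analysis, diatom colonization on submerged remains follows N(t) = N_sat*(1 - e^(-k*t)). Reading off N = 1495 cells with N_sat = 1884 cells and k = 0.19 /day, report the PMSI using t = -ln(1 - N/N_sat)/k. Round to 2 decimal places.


PMSI from diatom colonization curve:
N / N_sat = 1495 / 1884 = 0.793524
1 - N/N_sat = 0.206476
ln(1 - N/N_sat) = -1.577571
t = -ln(1 - N/N_sat) / k = -(-1.577571) / 0.19 = 8.30 days

8.30


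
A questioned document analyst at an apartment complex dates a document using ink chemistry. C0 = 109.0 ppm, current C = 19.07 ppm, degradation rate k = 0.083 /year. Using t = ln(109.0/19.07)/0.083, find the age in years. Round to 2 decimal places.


Document age estimation:
C0/C = 109.0 / 19.07 = 5.715784
ln(C0/C) = 1.743231
t = 1.743231 / 0.083 = 21.00 years

21.00


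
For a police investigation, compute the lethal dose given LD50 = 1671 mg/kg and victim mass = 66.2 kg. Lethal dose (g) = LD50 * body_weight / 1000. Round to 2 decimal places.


Lethal dose calculation:
Lethal dose = LD50 * body_weight / 1000
= 1671 * 66.2 / 1000
= 110620.2 / 1000
= 110.62 g

110.62


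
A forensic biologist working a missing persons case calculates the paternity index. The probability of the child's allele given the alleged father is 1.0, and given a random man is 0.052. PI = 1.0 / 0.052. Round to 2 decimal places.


Paternity Index calculation:
PI = P(allele|father) / P(allele|random)
PI = 1.0 / 0.052
PI = 19.23

19.23


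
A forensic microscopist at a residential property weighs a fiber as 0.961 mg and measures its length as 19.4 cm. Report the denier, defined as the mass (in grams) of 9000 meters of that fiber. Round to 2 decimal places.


Denier calculation:
Mass in grams = 0.961 mg / 1000 = 0.000961 g
Length in meters = 19.4 cm / 100 = 0.194 m
Linear density = mass / length = 0.000961 / 0.194 = 0.00495361 g/m
Denier = (g/m) * 9000 = 0.00495361 * 9000 = 44.58

44.58


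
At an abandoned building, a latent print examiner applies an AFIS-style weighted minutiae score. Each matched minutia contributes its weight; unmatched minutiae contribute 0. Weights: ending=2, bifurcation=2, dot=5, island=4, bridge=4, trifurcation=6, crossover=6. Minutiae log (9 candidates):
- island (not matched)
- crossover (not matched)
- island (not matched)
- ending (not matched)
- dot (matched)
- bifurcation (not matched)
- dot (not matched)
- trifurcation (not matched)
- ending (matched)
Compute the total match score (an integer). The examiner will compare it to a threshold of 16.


Weighted minutiae match score:
  island: not matched, +0
  crossover: not matched, +0
  island: not matched, +0
  ending: not matched, +0
  dot: matched, +5 (running total 5)
  bifurcation: not matched, +0
  dot: not matched, +0
  trifurcation: not matched, +0
  ending: matched, +2 (running total 7)
Total score = 7
Threshold = 16; verdict = inconclusive

7


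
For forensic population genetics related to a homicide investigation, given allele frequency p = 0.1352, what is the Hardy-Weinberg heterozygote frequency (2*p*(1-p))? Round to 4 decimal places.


Hardy-Weinberg heterozygote frequency:
q = 1 - p = 1 - 0.1352 = 0.8648
2pq = 2 * 0.1352 * 0.8648 = 0.2338

0.2338


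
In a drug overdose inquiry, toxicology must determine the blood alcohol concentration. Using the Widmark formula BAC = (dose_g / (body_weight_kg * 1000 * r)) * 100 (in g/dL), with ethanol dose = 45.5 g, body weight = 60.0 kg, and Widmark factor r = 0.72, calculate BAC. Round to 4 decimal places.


Applying the Widmark formula:
BAC = (dose_g / (body_wt * 1000 * r)) * 100
Denominator = 60.0 * 1000 * 0.72 = 43200
BAC = (45.5 / 43200) * 100
BAC = 0.1053 g/dL

0.1053


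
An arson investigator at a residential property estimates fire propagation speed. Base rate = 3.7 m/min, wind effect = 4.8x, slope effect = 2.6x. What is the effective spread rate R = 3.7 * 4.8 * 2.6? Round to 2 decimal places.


Fire spread rate calculation:
R = R0 * wind_factor * slope_factor
= 3.7 * 4.8 * 2.6
= 17.76 * 2.6
= 46.18 m/min

46.18


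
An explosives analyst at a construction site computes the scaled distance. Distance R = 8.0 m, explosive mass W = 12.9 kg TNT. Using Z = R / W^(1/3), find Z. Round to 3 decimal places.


Scaled distance calculation:
W^(1/3) = 12.9^(1/3) = 2.34529
Z = R / W^(1/3) = 8.0 / 2.34529
Z = 3.411 m/kg^(1/3)

3.411


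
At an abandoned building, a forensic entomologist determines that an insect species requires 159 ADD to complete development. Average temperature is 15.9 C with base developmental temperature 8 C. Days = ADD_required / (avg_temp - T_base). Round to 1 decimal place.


Insect development time:
Effective temperature = avg_temp - T_base = 15.9 - 8 = 7.9 C
Days = ADD / effective_temp = 159 / 7.9 = 20.1 days

20.1


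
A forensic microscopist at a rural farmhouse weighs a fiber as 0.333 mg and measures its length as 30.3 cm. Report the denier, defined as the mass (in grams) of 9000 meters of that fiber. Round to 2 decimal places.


Denier calculation:
Mass in grams = 0.333 mg / 1000 = 0.000333 g
Length in meters = 30.3 cm / 100 = 0.303 m
Linear density = mass / length = 0.000333 / 0.303 = 0.00109901 g/m
Denier = (g/m) * 9000 = 0.00109901 * 9000 = 9.89

9.89


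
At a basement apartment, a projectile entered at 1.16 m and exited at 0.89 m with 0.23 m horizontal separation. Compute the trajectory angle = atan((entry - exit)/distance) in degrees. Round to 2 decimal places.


Bullet trajectory angle:
Height difference = 1.16 - 0.89 = 0.27 m
angle = atan(0.27 / 0.23)
angle = atan(1.173913)
angle = 49.57 degrees

49.57


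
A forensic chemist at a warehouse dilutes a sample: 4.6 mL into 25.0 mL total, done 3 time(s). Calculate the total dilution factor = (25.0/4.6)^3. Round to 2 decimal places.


Dilution factor calculation:
Single dilution = V_total / V_sample = 25.0 / 4.6 ≈ 5.434783
Number of dilutions = 3
Total DF = (25.0 / 4.6)^3 (full precision, rounded at the end) = 160.53

160.53


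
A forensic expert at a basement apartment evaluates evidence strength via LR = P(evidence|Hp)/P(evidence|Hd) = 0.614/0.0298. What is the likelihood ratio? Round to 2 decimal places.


Likelihood ratio calculation:
LR = P(E|Hp) / P(E|Hd)
LR = 0.614 / 0.0298
LR = 20.60

20.60


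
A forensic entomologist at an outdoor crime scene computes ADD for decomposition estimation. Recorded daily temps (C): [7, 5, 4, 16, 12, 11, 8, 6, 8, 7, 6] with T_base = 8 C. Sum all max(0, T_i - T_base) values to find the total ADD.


Computing ADD day by day:
Day 1: max(0, 7 - 8) = 0
Day 2: max(0, 5 - 8) = 0
Day 3: max(0, 4 - 8) = 0
Day 4: max(0, 16 - 8) = 8
Day 5: max(0, 12 - 8) = 4
Day 6: max(0, 11 - 8) = 3
Day 7: max(0, 8 - 8) = 0
Day 8: max(0, 6 - 8) = 0
Day 9: max(0, 8 - 8) = 0
Day 10: max(0, 7 - 8) = 0
Day 11: max(0, 6 - 8) = 0
Total ADD = 15

15


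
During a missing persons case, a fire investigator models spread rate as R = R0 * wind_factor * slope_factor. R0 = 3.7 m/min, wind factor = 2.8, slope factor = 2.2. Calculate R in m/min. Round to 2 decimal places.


Fire spread rate calculation:
R = R0 * wind_factor * slope_factor
= 3.7 * 2.8 * 2.2
= 10.36 * 2.2
= 22.79 m/min

22.79


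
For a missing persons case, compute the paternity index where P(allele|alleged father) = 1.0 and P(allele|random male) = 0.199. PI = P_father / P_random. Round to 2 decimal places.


Paternity Index calculation:
PI = P(allele|father) / P(allele|random)
PI = 1.0 / 0.199
PI = 5.03

5.03


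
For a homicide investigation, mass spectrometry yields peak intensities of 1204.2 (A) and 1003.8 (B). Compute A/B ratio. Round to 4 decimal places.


Spectral peak ratio:
Peak A = 1204.2 counts
Peak B = 1003.8 counts
Ratio = 1204.2 / 1003.8 = 1.1996

1.1996


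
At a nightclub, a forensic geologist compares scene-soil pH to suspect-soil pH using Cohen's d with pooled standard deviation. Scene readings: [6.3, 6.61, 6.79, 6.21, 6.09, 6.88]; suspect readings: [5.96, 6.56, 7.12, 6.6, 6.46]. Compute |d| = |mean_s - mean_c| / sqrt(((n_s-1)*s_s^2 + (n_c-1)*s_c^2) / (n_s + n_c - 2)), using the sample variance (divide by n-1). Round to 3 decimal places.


Pooled-variance Cohen's d for soil pH comparison:
Scene mean = 38.88 / 6 = 6.48
Suspect mean = 32.7 / 5 = 6.54
Scene sample variance s_s^2 = 0.10608
Suspect sample variance s_c^2 = 0.1708
Pooled variance = ((n_s-1)*s_s^2 + (n_c-1)*s_c^2) / (n_s + n_c - 2) = 0.134844
Pooled SD = sqrt(0.134844) = 0.367211
Mean difference = -0.06
|d| = |-0.06| / 0.367211 = 0.163

0.163


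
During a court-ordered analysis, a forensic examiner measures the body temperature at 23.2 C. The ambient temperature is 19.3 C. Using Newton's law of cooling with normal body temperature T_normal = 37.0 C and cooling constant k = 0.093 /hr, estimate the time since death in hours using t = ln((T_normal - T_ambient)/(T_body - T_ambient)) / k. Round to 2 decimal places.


Using Newton's law of cooling:
t = ln((T_normal - T_ambient) / (T_body - T_ambient)) / k
T_normal - T_ambient = 17.7
T_body - T_ambient = 3.9
Ratio = 4.538462
ln(ratio) = 1.512588
t = 1.512588 / 0.093 = 16.26 hours

16.26


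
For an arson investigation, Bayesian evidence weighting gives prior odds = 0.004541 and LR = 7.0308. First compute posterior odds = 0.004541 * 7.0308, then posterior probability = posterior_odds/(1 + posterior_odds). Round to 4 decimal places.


Bayesian evidence evaluation:
Posterior odds = prior_odds * LR = 0.004541 * 7.0308 = 0.03192686
Posterior probability = posterior_odds / (1 + posterior_odds)
= 0.03192686 / (1 + 0.03192686)
= 0.03192686 / 1.03192686
= 0.0309

0.0309


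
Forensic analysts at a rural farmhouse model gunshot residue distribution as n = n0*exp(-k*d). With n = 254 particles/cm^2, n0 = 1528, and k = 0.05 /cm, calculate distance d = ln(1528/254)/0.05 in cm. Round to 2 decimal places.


GSR distance calculation:
n0/n = 1528 / 254 = 6.015748
ln(n0/n) = 1.794381
d = 1.794381 / 0.05 = 35.89 cm

35.89


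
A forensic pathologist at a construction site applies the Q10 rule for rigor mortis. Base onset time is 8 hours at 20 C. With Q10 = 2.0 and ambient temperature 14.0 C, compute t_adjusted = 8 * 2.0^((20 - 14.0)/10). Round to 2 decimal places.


Rigor mortis time adjustment:
Exponent = (T_ref - T_actual) / 10 = (20 - 14.0) / 10 = 0.6
Q10 factor = 2.0^0.6 = 1.51572
t_adjusted = 8 * 1.51572 = 12.13 hours

12.13


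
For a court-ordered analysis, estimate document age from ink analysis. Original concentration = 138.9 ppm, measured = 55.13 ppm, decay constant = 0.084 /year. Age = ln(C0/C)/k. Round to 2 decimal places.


Document age estimation:
C0/C = 138.9 / 55.13 = 2.519499
ln(C0/C) = 0.92406
t = 0.92406 / 0.084 = 11.00 years

11.00


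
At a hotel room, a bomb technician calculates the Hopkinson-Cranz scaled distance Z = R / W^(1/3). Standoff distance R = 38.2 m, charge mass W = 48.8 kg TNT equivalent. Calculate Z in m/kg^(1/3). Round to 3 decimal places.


Scaled distance calculation:
W^(1/3) = 48.8^(1/3) = 3.65432
Z = R / W^(1/3) = 38.2 / 3.65432
Z = 10.453 m/kg^(1/3)

10.453


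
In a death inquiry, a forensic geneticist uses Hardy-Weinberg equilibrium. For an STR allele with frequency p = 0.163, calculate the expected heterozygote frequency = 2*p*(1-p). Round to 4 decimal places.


Hardy-Weinberg heterozygote frequency:
q = 1 - p = 1 - 0.163 = 0.837
2pq = 2 * 0.163 * 0.837 = 0.2729

0.2729


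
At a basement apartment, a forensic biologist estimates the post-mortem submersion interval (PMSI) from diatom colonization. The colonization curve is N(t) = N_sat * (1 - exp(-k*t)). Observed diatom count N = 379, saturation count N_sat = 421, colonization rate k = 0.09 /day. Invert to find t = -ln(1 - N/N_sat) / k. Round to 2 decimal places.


PMSI from diatom colonization curve:
N / N_sat = 379 / 421 = 0.900238
1 - N/N_sat = 0.099762
ln(1 - N/N_sat) = -2.304968
t = -ln(1 - N/N_sat) / k = -(-2.304968) / 0.09 = 25.61 days

25.61


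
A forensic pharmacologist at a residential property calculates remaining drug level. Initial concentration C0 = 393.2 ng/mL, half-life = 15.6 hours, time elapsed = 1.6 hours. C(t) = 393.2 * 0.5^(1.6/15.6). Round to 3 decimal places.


Drug concentration decay:
Number of half-lives = t / t_half = 1.6 / 15.6 = 0.102564
Decay factor = 0.5^0.102564 = 0.93137625
C(t) = 393.2 * 0.93137625 = 366.217 ng/mL

366.217


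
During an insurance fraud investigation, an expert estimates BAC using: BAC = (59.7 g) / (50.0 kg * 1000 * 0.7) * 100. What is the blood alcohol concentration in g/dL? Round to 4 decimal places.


Applying the Widmark formula:
BAC = (dose_g / (body_wt * 1000 * r)) * 100
Denominator = 50.0 * 1000 * 0.7 = 35000
BAC = (59.7 / 35000) * 100
BAC = 0.1706 g/dL

0.1706


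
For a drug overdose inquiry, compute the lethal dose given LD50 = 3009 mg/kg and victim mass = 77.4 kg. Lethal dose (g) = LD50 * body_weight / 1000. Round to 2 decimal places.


Lethal dose calculation:
Lethal dose = LD50 * body_weight / 1000
= 3009 * 77.4 / 1000
= 232896.6 / 1000
= 232.90 g

232.90


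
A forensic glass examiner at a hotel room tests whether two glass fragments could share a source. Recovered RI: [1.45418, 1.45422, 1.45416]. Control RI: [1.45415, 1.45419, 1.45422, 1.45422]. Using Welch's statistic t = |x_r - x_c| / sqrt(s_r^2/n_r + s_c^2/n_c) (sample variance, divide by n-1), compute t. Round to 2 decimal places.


Welch's t-criterion for glass RI comparison:
Recovered mean = sum / n_r = 4.36256 / 3 = 1.4541867
Control mean = sum / n_c = 5.81678 / 4 = 1.454195
Recovered sample variance s_r^2 = 9.33333e-10
Control sample variance s_c^2 = 1.1e-09
Welch SE (unpooled) = sqrt(s_r^2/n_r + s_c^2/n_c) = sqrt(3.11111e-10 + 2.75e-10) = sqrt(5.86111e-10) = 2.42097e-05
|mean_r - mean_c| = 8.33333e-06
t = 8.33333e-06 / 2.42097e-05 = 0.34

0.34


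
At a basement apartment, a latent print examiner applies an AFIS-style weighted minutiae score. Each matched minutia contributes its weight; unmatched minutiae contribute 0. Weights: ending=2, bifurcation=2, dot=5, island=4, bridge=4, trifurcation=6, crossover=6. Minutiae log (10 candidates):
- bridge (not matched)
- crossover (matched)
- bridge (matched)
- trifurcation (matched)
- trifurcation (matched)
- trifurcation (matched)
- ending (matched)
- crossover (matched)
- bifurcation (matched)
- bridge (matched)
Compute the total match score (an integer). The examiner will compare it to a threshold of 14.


Weighted minutiae match score:
  bridge: not matched, +0
  crossover: matched, +6 (running total 6)
  bridge: matched, +4 (running total 10)
  trifurcation: matched, +6 (running total 16)
  trifurcation: matched, +6 (running total 22)
  trifurcation: matched, +6 (running total 28)
  ending: matched, +2 (running total 30)
  crossover: matched, +6 (running total 36)
  bifurcation: matched, +2 (running total 38)
  bridge: matched, +4 (running total 42)
Total score = 42
Threshold = 14; verdict = identification

42


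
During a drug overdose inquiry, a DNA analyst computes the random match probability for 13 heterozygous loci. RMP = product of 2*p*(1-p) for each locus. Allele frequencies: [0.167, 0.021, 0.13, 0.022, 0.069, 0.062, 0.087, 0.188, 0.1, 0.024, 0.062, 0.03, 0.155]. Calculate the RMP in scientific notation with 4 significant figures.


Computing RMP for 13 loci:
Locus 1: 2 * 0.167 * 0.833 = 0.278222
Locus 2: 2 * 0.021 * 0.979 = 0.041118
Locus 3: 2 * 0.13 * 0.87 = 0.2262
Locus 4: 2 * 0.022 * 0.978 = 0.043032
Locus 5: 2 * 0.069 * 0.931 = 0.128478
Locus 6: 2 * 0.062 * 0.938 = 0.116312
Locus 7: 2 * 0.087 * 0.913 = 0.158862
Locus 8: 2 * 0.188 * 0.812 = 0.305312
Locus 9: 2 * 0.1 * 0.9 = 0.18
Locus 10: 2 * 0.024 * 0.976 = 0.046848
Locus 11: 2 * 0.062 * 0.938 = 0.116312
Locus 12: 2 * 0.03 * 0.97 = 0.0582
Locus 13: 2 * 0.155 * 0.845 = 0.26195
RMP = 1.207e-12

1.207e-12


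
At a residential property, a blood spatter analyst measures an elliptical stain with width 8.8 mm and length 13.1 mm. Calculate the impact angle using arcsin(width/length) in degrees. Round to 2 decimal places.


Blood spatter impact angle calculation:
width / length = 8.8 / 13.1 = 0.671756
angle = arcsin(0.671756)
angle = 42.20 degrees

42.20


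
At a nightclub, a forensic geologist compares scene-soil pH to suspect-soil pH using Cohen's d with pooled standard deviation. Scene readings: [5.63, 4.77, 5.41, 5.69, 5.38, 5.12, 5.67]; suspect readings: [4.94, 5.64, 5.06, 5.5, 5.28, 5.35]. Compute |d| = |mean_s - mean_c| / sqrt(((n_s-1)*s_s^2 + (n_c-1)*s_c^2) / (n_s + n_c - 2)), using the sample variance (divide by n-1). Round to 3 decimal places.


Pooled-variance Cohen's d for soil pH comparison:
Scene mean = 37.67 / 7 = 5.381429
Suspect mean = 31.77 / 6 = 5.295
Scene sample variance s_s^2 = 0.113881
Suspect sample variance s_c^2 = 0.06911
Pooled variance = ((n_s-1)*s_s^2 + (n_c-1)*s_c^2) / (n_s + n_c - 2) = 0.093531
Pooled SD = sqrt(0.093531) = 0.305828
Mean difference = 0.086429
|d| = |0.086429| / 0.305828 = 0.283

0.283
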